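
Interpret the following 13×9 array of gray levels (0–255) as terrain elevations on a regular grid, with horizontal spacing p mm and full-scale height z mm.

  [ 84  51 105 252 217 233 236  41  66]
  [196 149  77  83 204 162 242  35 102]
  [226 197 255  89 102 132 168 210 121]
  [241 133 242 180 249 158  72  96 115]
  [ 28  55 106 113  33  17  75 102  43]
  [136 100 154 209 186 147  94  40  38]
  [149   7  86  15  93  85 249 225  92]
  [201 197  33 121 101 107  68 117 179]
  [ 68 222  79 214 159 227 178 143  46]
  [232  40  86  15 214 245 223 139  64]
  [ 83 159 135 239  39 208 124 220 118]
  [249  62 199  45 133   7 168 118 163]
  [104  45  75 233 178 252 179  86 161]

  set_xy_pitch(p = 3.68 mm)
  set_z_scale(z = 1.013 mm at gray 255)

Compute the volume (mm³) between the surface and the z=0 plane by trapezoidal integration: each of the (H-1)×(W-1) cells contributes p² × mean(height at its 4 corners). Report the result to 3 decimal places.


height_mm = gray/255 × 1.013; cell vol = 3.68² × mean(4 corners)
unit = 3.68² × 1.013 / (4×255) = 0.0134495 mm³ per gray-sum
row 0: Σ corner-gray over 8 cells = 4622  → 62.1634
row 1: Σ corner-gray over 8 cells = 4855  → 65.2971
row 2: Σ corner-gray over 8 cells = 5269  → 70.8652
row 3: Σ corner-gray over 8 cells = 3689  → 49.6151
row 4: Σ corner-gray over 8 cells = 3107  → 41.7875
row 5: Σ corner-gray over 8 cells = 3795  → 51.0407
row 6: Σ corner-gray over 8 cells = 3629  → 48.8081
row 7: Σ corner-gray over 8 cells = 4426  → 59.5273
row 8: Σ corner-gray over 8 cells = 4778  → 64.2615
row 9: Σ corner-gray over 8 cells = 4669  → 62.7955
row 10: Σ corner-gray over 8 cells = 4325  → 58.1689
row 11: Σ corner-gray over 8 cells = 4237  → 56.9854
Σ rows: total corner-gray = 51401  → 691.3158 mm³

691.316


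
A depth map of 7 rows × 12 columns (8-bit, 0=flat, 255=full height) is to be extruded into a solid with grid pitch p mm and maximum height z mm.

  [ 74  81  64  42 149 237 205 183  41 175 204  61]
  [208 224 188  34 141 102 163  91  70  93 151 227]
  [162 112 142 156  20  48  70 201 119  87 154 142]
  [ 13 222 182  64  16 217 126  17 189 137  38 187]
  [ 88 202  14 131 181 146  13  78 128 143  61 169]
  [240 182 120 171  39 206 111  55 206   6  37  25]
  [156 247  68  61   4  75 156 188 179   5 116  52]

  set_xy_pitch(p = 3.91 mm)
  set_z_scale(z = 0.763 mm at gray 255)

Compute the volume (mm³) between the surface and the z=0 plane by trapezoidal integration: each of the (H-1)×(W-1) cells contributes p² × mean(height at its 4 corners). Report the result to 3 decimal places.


359.562

height_mm = gray/255 × 0.763; cell vol = 3.91² × mean(4 corners)
unit = 3.91² × 0.763 / (4×255) = 0.0114361 mm³ per gray-sum
row 0: Σ corner-gray over 11 cells = 5846  → 66.8554
row 1: Σ corner-gray over 11 cells = 5471  → 62.5669
row 2: Σ corner-gray over 11 cells = 5138  → 58.7587
row 3: Σ corner-gray over 11 cells = 5067  → 57.9467
row 4: Σ corner-gray over 11 cells = 4982  → 56.9746
row 5: Σ corner-gray over 11 cells = 4937  → 56.4600
Σ rows: total corner-gray = 31441  → 359.5624 mm³


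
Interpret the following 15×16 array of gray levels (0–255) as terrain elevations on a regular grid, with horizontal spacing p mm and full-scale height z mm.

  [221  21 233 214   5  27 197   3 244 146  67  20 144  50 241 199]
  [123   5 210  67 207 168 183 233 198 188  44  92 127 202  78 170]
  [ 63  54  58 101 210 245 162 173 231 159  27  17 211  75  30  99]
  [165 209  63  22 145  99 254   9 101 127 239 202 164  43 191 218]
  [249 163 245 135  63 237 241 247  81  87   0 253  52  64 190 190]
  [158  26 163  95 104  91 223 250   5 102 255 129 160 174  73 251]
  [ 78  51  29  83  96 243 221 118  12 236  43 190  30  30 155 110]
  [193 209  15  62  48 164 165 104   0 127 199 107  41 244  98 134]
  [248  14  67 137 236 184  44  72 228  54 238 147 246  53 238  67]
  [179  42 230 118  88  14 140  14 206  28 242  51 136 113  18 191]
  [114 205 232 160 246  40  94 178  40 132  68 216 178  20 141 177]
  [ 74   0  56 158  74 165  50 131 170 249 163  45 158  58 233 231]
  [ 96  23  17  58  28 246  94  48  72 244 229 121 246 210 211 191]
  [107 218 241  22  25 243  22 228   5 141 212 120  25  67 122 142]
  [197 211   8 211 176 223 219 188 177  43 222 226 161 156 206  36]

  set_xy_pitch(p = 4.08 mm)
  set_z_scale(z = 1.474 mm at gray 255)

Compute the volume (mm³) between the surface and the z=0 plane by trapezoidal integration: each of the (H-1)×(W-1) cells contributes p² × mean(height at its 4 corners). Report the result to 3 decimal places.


height_mm = gray/255 × 1.474; cell vol = 4.08² × mean(4 corners)
unit = 4.08² × 1.474 / (4×255) = 0.0240557 mm³ per gray-sum
row 0: Σ corner-gray over 15 cells = 7941  → 191.0262
row 1: Σ corner-gray over 15 cells = 7965  → 191.6035
row 2: Σ corner-gray over 15 cells = 7787  → 187.3216
row 3: Σ corner-gray over 15 cells = 8674  → 208.6590
row 4: Σ corner-gray over 15 cells = 8664  → 208.4184
row 5: Σ corner-gray over 15 cells = 7371  → 177.3144
row 6: Σ corner-gray over 15 cells = 6755  → 162.4961
row 7: Σ corner-gray over 15 cells = 7724  → 185.8061
row 8: Σ corner-gray over 15 cells = 7481  → 179.9605
row 9: Σ corner-gray over 15 cells = 7441  → 178.9983
row 10: Σ corner-gray over 15 cells = 7916  → 190.4248
row 11: Σ corner-gray over 15 cells = 7706  → 185.3731
row 12: Σ corner-gray over 15 cells = 7612  → 183.1118
row 13: Σ corner-gray over 15 cells = 8718  → 209.7174
Σ rows: total corner-gray = 109755  → 2640.2312 mm³

2640.231


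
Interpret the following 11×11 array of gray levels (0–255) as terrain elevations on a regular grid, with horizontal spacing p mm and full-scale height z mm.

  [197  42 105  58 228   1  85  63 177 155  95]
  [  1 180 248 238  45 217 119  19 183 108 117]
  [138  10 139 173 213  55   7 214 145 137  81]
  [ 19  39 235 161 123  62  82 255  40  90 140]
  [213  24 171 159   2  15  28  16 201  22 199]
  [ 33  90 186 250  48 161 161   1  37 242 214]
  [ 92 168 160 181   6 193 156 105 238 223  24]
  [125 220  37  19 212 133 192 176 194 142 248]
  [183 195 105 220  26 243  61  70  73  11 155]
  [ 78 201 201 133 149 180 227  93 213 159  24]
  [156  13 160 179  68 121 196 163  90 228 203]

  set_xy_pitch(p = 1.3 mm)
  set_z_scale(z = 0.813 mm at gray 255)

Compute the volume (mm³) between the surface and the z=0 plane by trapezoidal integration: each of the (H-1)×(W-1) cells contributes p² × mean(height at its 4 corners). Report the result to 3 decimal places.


height_mm = gray/255 × 0.813; cell vol = 1.3² × mean(4 corners)
unit = 1.3² × 0.813 / (4×255) = 0.00134703 mm³ per gray-sum
row 0: Σ corner-gray over 10 cells = 4952  → 6.6705
row 1: Σ corner-gray over 10 cells = 5237  → 7.0544
row 2: Σ corner-gray over 10 cells = 4738  → 6.3822
row 3: Σ corner-gray over 10 cells = 4021  → 5.4164
row 4: Σ corner-gray over 10 cells = 4287  → 5.7747
row 5: Σ corner-gray over 10 cells = 5575  → 7.5097
row 6: Σ corner-gray over 10 cells = 5999  → 8.0808
row 7: Σ corner-gray over 10 cells = 5369  → 7.2322
row 8: Σ corner-gray over 10 cells = 5560  → 7.4895
row 9: Σ corner-gray over 10 cells = 6009  → 8.0943
Σ rows: total corner-gray = 51747  → 69.7047 mm³

69.705


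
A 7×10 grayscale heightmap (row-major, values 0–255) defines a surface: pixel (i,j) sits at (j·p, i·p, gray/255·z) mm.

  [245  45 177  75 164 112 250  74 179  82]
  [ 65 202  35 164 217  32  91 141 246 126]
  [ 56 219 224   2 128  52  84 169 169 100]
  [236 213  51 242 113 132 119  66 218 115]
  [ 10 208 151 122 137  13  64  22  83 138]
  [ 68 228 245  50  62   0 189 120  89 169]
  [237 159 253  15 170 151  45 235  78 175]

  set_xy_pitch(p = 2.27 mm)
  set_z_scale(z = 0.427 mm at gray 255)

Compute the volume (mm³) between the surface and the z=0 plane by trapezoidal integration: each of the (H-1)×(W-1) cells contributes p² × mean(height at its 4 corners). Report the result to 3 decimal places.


59.790

height_mm = gray/255 × 0.427; cell vol = 2.27² × mean(4 corners)
unit = 2.27² × 0.427 / (4×255) = 0.00215715 mm³ per gray-sum
row 0: Σ corner-gray over 9 cells = 4926  → 10.6261
row 1: Σ corner-gray over 9 cells = 4697  → 10.1321
row 2: Σ corner-gray over 9 cells = 4909  → 10.5894
row 3: Σ corner-gray over 9 cells = 4407  → 9.5065
row 4: Σ corner-gray over 9 cells = 3951  → 8.5229
row 5: Σ corner-gray over 9 cells = 4827  → 10.4125
Σ rows: total corner-gray = 27717  → 59.7896 mm³


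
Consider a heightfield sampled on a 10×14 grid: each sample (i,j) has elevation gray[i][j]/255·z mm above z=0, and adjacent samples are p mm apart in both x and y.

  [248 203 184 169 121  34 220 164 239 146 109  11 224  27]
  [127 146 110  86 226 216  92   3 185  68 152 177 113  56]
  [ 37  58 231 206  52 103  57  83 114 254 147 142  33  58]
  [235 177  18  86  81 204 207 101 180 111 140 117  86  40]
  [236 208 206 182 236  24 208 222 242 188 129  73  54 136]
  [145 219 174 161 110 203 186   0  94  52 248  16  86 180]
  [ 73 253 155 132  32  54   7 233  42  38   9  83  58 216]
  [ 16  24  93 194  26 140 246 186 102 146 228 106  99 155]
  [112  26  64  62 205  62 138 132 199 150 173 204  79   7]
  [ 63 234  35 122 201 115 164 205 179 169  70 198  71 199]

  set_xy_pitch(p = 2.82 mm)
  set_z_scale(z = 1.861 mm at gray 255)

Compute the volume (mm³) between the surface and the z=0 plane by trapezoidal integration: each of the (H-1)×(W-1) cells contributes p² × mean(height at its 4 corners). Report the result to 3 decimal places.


height_mm = gray/255 × 1.861; cell vol = 2.82² × mean(4 corners)
unit = 2.82² × 1.861 / (4×255) = 0.0145092 mm³ per gray-sum
row 0: Σ corner-gray over 13 cells = 7254  → 105.2500
row 1: Σ corner-gray over 13 cells = 6386  → 92.6560
row 2: Σ corner-gray over 13 cells = 6346  → 92.0756
row 3: Σ corner-gray over 13 cells = 7607  → 110.3717
row 4: Σ corner-gray over 13 cells = 7739  → 112.2869
row 5: Σ corner-gray over 13 cells = 5904  → 85.6625
row 6: Σ corner-gray over 13 cells = 5832  → 84.6178
row 7: Σ corner-gray over 13 cells = 6458  → 93.7006
row 8: Σ corner-gray over 13 cells = 6895  → 100.0412
Σ rows: total corner-gray = 60421  → 876.6623 mm³

876.662


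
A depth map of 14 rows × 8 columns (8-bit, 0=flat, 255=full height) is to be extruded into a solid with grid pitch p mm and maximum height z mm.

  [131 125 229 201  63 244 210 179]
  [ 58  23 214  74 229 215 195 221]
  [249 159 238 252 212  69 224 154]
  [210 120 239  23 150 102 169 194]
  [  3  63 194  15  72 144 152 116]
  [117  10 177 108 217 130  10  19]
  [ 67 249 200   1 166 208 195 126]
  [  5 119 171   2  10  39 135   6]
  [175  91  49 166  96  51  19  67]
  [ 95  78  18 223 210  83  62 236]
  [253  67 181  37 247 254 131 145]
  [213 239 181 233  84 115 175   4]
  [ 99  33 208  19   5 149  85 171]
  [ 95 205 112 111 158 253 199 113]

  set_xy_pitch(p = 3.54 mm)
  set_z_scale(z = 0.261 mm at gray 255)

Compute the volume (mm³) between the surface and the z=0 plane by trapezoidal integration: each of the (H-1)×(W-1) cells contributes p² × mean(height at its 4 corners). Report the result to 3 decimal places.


height_mm = gray/255 × 0.261; cell vol = 3.54² × mean(4 corners)
unit = 3.54² × 0.261 / (4×255) = 0.00320662 mm³ per gray-sum
row 0: Σ corner-gray over 7 cells = 4633  → 14.8562
row 1: Σ corner-gray over 7 cells = 4890  → 15.6803
row 2: Σ corner-gray over 7 cells = 4721  → 15.1384
row 3: Σ corner-gray over 7 cells = 3409  → 10.9314
row 4: Σ corner-gray over 7 cells = 2839  → 9.1036
row 5: Σ corner-gray over 7 cells = 3671  → 11.7715
row 6: Σ corner-gray over 7 cells = 3194  → 10.2419
row 7: Σ corner-gray over 7 cells = 2149  → 6.8910
row 8: Σ corner-gray over 7 cells = 2865  → 9.1870
row 9: Σ corner-gray over 7 cells = 3911  → 12.5411
row 10: Σ corner-gray over 7 cells = 4503  → 14.4394
row 11: Σ corner-gray over 7 cells = 3539  → 11.3482
row 12: Σ corner-gray over 7 cells = 3552  → 11.3899
Σ rows: total corner-gray = 47876  → 153.5199 mm³

153.520


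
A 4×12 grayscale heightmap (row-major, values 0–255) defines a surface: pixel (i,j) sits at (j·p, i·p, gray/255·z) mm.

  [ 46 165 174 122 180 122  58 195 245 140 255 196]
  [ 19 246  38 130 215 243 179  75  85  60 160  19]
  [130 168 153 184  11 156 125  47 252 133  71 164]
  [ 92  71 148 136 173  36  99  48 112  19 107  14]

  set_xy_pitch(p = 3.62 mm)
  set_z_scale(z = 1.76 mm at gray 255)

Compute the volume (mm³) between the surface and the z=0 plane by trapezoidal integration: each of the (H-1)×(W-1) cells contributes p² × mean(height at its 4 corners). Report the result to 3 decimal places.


387.697

height_mm = gray/255 × 1.76; cell vol = 3.62² × mean(4 corners)
unit = 3.62² × 1.76 / (4×255) = 0.0226115 mm³ per gray-sum
row 0: Σ corner-gray over 11 cells = 6454  → 145.9347
row 1: Σ corner-gray over 11 cells = 5794  → 131.0111
row 2: Σ corner-gray over 11 cells = 4898  → 110.7512
Σ rows: total corner-gray = 17146  → 387.6970 mm³


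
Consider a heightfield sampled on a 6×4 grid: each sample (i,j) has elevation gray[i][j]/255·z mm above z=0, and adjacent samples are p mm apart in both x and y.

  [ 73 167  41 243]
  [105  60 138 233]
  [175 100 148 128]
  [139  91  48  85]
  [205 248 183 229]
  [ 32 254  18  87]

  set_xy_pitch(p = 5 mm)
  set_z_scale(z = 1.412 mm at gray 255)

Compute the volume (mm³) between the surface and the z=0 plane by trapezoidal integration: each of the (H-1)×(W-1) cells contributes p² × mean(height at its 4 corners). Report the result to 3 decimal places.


height_mm = gray/255 × 1.412; cell vol = 5² × mean(4 corners)
unit = 5² × 1.412 / (4×255) = 0.0346078 mm³ per gray-sum
row 0: Σ corner-gray over 3 cells = 1466  → 50.7351
row 1: Σ corner-gray over 3 cells = 1533  → 53.0538
row 2: Σ corner-gray over 3 cells = 1301  → 45.0248
row 3: Σ corner-gray over 3 cells = 1798  → 62.2249
row 4: Σ corner-gray over 3 cells = 1959  → 67.7968
Σ rows: total corner-gray = 8057  → 278.8354 mm³

278.835


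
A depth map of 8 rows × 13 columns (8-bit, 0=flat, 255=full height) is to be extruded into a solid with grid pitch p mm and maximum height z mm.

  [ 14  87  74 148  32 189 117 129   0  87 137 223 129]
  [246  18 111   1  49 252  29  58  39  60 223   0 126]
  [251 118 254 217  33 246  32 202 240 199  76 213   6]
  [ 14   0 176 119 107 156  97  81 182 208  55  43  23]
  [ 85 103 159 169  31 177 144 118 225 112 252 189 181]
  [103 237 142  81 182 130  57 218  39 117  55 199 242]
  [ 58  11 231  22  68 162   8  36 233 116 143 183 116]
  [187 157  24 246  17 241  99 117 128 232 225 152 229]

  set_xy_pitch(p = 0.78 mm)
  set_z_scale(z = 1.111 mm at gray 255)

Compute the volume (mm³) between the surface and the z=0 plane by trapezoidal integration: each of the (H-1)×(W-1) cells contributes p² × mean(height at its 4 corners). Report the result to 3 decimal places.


height_mm = gray/255 × 1.111; cell vol = 0.78² × mean(4 corners)
unit = 0.78² × 1.111 / (4×255) = 0.000662679 mm³ per gray-sum
row 0: Σ corner-gray over 12 cells = 4641  → 3.0755
row 1: Σ corner-gray over 12 cells = 5969  → 3.9555
row 2: Σ corner-gray over 12 cells = 6402  → 4.2425
row 3: Σ corner-gray over 12 cells = 6109  → 4.0483
row 4: Σ corner-gray over 12 cells = 6883  → 4.5612
row 5: Σ corner-gray over 12 cells = 5859  → 3.8826
row 6: Σ corner-gray over 12 cells = 6292  → 4.1696
Σ rows: total corner-gray = 42155  → 27.9352 mm³

27.935


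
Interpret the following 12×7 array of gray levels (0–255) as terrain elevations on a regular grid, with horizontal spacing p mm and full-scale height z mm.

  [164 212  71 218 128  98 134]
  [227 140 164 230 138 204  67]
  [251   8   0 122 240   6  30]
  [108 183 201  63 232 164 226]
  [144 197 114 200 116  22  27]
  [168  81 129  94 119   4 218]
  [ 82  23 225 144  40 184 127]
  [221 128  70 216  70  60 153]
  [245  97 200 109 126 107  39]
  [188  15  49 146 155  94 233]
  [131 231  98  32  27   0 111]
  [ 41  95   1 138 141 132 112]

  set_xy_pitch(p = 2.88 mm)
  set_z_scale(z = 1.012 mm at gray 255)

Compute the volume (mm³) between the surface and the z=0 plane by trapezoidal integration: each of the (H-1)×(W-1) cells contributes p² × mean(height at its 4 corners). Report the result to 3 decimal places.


264.812

height_mm = gray/255 × 1.012; cell vol = 2.88² × mean(4 corners)
unit = 2.88² × 1.012 / (4×255) = 0.00822935 mm³ per gray-sum
row 0: Σ corner-gray over 6 cells = 3798  → 31.2551
row 1: Σ corner-gray over 6 cells = 3079  → 25.3382
row 2: Σ corner-gray over 6 cells = 3053  → 25.1242
row 3: Σ corner-gray over 6 cells = 3489  → 28.7122
row 4: Σ corner-gray over 6 cells = 2709  → 22.2933
row 5: Σ corner-gray over 6 cells = 2681  → 22.0629
row 6: Σ corner-gray over 6 cells = 2903  → 23.8898
row 7: Σ corner-gray over 6 cells = 3024  → 24.8855
row 8: Σ corner-gray over 6 cells = 2901  → 23.8733
row 9: Σ corner-gray over 6 cells = 2357  → 19.3966
row 10: Σ corner-gray over 6 cells = 2185  → 17.9811
Σ rows: total corner-gray = 32179  → 264.8121 mm³


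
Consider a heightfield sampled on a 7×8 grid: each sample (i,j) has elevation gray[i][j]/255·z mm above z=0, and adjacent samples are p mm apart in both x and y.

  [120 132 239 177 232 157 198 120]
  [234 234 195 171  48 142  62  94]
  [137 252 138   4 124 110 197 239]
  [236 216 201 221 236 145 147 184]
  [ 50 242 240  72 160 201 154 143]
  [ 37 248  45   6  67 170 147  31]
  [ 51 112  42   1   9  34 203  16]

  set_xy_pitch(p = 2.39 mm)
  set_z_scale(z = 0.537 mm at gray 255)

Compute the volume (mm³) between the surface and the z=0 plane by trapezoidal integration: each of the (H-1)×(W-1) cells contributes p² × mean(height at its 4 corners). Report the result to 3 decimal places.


73.765

height_mm = gray/255 × 0.537; cell vol = 2.39² × mean(4 corners)
unit = 2.39² × 0.537 / (4×255) = 0.00300725 mm³ per gray-sum
row 0: Σ corner-gray over 7 cells = 4542  → 13.6589
row 1: Σ corner-gray over 7 cells = 4058  → 12.2034
row 2: Σ corner-gray over 7 cells = 4778  → 14.3687
row 3: Σ corner-gray over 7 cells = 5083  → 15.2859
row 4: Σ corner-gray over 7 cells = 3765  → 11.3223
row 5: Σ corner-gray over 7 cells = 2303  → 6.9257
Σ rows: total corner-gray = 24529  → 73.7649 mm³


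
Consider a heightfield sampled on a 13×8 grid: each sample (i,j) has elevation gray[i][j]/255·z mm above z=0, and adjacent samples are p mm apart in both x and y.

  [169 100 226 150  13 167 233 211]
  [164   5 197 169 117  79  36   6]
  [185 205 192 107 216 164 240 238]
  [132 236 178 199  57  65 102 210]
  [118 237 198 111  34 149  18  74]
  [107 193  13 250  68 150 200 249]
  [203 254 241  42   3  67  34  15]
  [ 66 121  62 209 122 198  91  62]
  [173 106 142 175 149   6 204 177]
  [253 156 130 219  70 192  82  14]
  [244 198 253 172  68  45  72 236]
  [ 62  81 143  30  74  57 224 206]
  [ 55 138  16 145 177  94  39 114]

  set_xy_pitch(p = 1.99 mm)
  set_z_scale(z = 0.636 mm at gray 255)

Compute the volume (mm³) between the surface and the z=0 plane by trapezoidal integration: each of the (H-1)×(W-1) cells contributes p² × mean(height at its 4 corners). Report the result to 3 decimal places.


110.229

height_mm = gray/255 × 0.636; cell vol = 1.99² × mean(4 corners)
unit = 1.99² × 0.636 / (4×255) = 0.00246924 mm³ per gray-sum
row 0: Σ corner-gray over 7 cells = 3534  → 8.7263
row 1: Σ corner-gray over 7 cells = 4047  → 9.9930
row 2: Σ corner-gray over 7 cells = 4687  → 11.5733
row 3: Σ corner-gray over 7 cells = 3702  → 9.1411
row 4: Σ corner-gray over 7 cells = 3790  → 9.3584
row 5: Σ corner-gray over 7 cells = 3604  → 8.8991
row 6: Σ corner-gray over 7 cells = 3234  → 7.9855
row 7: Σ corner-gray over 7 cells = 3648  → 9.0078
row 8: Σ corner-gray over 7 cells = 3879  → 9.5782
row 9: Σ corner-gray over 7 cells = 4061  → 10.0276
row 10: Σ corner-gray over 7 cells = 3582  → 8.8448
row 11: Σ corner-gray over 7 cells = 2873  → 7.0941
Σ rows: total corner-gray = 44641  → 110.2293 mm³


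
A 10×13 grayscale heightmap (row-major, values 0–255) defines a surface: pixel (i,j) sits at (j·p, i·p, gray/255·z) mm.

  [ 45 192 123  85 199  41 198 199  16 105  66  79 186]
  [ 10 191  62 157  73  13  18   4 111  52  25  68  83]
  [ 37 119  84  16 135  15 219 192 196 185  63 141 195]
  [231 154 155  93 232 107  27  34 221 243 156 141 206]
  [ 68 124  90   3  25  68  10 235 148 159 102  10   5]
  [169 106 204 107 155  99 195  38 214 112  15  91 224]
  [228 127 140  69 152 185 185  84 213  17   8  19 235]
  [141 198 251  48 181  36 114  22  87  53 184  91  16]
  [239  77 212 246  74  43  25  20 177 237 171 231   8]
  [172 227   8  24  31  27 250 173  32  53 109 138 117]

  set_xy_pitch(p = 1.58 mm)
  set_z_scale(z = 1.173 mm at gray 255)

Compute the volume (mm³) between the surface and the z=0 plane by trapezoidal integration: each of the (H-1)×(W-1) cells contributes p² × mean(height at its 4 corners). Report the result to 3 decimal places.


141.866

height_mm = gray/255 × 1.173; cell vol = 1.58² × mean(4 corners)
unit = 1.58² × 1.173 / (4×255) = 0.00287086 mm³ per gray-sum
row 0: Σ corner-gray over 12 cells = 4478  → 12.8557
row 1: Σ corner-gray over 12 cells = 4603  → 13.2146
row 2: Σ corner-gray over 12 cells = 6525  → 18.7324
row 3: Σ corner-gray over 12 cells = 5584  → 16.0309
row 4: Σ corner-gray over 12 cells = 5086  → 14.6012
row 5: Σ corner-gray over 12 cells = 5926  → 17.0127
row 6: Σ corner-gray over 12 cells = 5548  → 15.9275
row 7: Σ corner-gray over 12 cells = 5960  → 17.1103
row 8: Σ corner-gray over 12 cells = 5706  → 16.3811
Σ rows: total corner-gray = 49416  → 141.8664 mm³


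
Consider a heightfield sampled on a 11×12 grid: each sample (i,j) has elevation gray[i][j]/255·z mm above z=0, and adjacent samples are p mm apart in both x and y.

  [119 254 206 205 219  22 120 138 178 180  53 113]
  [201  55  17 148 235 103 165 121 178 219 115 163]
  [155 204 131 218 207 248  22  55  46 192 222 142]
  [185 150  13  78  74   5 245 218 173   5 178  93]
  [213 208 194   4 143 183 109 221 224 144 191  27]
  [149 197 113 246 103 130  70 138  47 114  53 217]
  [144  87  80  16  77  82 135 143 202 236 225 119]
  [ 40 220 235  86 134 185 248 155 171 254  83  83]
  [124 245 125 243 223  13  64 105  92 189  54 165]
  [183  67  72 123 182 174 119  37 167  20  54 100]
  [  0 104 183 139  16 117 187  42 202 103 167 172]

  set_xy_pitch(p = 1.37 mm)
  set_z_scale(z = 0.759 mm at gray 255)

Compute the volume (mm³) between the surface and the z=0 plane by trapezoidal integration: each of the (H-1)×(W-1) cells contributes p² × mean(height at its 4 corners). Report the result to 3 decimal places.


84.156

height_mm = gray/255 × 0.759; cell vol = 1.37² × mean(4 corners)
unit = 1.37² × 0.759 / (4×255) = 0.00139663 mm³ per gray-sum
row 0: Σ corner-gray over 11 cells = 6458  → 9.0195
row 1: Σ corner-gray over 11 cells = 6463  → 9.0264
row 2: Σ corner-gray over 11 cells = 5943  → 8.3002
row 3: Σ corner-gray over 11 cells = 6038  → 8.4329
row 4: Σ corner-gray over 11 cells = 6270  → 8.7569
row 5: Σ corner-gray over 11 cells = 5617  → 7.8449
row 6: Σ corner-gray over 11 cells = 6494  → 9.0697
row 7: Σ corner-gray over 11 cells = 6660  → 9.3016
row 8: Σ corner-gray over 11 cells = 5308  → 7.4133
row 9: Σ corner-gray over 11 cells = 5005  → 6.9902
Σ rows: total corner-gray = 60256  → 84.1556 mm³


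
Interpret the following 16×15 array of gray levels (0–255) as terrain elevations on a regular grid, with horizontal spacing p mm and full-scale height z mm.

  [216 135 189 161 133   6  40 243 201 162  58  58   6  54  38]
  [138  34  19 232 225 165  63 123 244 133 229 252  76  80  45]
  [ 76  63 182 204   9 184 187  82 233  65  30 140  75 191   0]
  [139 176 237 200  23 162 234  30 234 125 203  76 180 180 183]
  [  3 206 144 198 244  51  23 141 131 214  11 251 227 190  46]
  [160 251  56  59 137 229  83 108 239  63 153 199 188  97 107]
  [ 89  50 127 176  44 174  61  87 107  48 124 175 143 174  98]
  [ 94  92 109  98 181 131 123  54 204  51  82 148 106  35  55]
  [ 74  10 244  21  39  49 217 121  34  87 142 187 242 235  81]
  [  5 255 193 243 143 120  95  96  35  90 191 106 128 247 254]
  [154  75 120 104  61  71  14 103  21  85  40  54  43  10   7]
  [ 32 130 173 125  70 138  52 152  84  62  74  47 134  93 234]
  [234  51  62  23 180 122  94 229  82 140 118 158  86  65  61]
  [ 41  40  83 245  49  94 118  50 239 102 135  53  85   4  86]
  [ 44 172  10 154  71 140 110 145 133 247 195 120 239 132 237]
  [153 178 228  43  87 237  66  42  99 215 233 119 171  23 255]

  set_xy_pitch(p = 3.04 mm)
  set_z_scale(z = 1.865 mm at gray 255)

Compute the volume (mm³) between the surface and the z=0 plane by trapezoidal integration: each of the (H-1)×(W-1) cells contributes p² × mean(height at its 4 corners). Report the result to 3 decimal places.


height_mm = gray/255 × 1.865; cell vol = 3.04² × mean(4 corners)
unit = 3.04² × 1.865 / (4×255) = 0.0168976 mm³ per gray-sum
row 0: Σ corner-gray over 14 cells = 7079  → 119.6183
row 1: Σ corner-gray over 14 cells = 7299  → 123.3358
row 2: Σ corner-gray over 14 cells = 7808  → 131.9367
row 3: Σ corner-gray over 14 cells = 8553  → 144.5254
row 4: Σ corner-gray over 14 cells = 8102  → 136.9046
row 5: Σ corner-gray over 14 cells = 7158  → 120.9532
row 6: Σ corner-gray over 14 cells = 6144  → 103.8190
row 7: Σ corner-gray over 14 cells = 6388  → 107.9421
row 8: Σ corner-gray over 14 cells = 7554  → 127.6447
row 9: Σ corner-gray over 14 cells = 5906  → 99.7974
row 10: Σ corner-gray over 14 cells = 4697  → 79.3682
row 11: Σ corner-gray over 14 cells = 6049  → 102.2138
row 12: Σ corner-gray over 14 cells = 5836  → 98.6146
row 13: Σ corner-gray over 14 cells = 6738  → 113.8562
row 14: Σ corner-gray over 14 cells = 7907  → 133.6096
Σ rows: total corner-gray = 103218  → 1744.1397 mm³

1744.140


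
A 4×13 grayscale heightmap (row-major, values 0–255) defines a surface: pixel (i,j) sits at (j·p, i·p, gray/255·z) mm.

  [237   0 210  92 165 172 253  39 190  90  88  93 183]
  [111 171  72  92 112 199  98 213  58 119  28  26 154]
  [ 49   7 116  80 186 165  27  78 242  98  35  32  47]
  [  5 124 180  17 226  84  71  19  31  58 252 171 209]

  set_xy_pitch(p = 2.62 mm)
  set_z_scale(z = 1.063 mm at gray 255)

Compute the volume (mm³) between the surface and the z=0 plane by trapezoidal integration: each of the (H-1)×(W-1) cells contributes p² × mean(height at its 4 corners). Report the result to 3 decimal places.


111.756

height_mm = gray/255 × 1.063; cell vol = 2.62² × mean(4 corners)
unit = 2.62² × 1.063 / (4×255) = 0.00715378 mm³ per gray-sum
row 0: Σ corner-gray over 12 cells = 5845  → 41.8139
row 1: Σ corner-gray over 12 cells = 4869  → 34.8318
row 2: Σ corner-gray over 12 cells = 4908  → 35.1108
Σ rows: total corner-gray = 15622  → 111.7564 mm³


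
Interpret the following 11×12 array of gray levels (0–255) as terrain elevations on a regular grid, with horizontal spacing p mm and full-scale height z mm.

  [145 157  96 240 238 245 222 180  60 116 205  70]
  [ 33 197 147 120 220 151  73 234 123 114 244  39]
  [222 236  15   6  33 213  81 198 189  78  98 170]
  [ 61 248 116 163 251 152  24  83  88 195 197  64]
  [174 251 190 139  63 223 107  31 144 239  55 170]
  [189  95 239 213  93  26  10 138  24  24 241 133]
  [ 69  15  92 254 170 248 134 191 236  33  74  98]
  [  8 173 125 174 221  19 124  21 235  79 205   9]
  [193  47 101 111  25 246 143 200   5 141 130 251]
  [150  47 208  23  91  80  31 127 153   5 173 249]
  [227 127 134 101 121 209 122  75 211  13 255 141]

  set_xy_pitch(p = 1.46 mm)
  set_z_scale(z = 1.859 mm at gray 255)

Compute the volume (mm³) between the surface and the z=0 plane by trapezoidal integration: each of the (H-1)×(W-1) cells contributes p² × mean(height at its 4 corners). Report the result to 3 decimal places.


226.760

height_mm = gray/255 × 1.859; cell vol = 1.46² × mean(4 corners)
unit = 1.46² × 1.859 / (4×255) = 0.00388495 mm³ per gray-sum
row 0: Σ corner-gray over 11 cells = 7051  → 27.3928
row 1: Σ corner-gray over 11 cells = 6004  → 23.3252
row 2: Σ corner-gray over 11 cells = 5845  → 22.7075
row 3: Σ corner-gray over 11 cells = 6387  → 24.8131
row 4: Σ corner-gray over 11 cells = 5756  → 22.3617
row 5: Σ corner-gray over 11 cells = 5589  → 21.7130
row 6: Σ corner-gray over 11 cells = 5830  → 22.6492
row 7: Σ corner-gray over 11 cells = 5511  → 21.4099
row 8: Σ corner-gray over 11 cells = 5017  → 19.4908
row 9: Σ corner-gray over 11 cells = 5379  → 20.8971
Σ rows: total corner-gray = 58369  → 226.7604 mm³


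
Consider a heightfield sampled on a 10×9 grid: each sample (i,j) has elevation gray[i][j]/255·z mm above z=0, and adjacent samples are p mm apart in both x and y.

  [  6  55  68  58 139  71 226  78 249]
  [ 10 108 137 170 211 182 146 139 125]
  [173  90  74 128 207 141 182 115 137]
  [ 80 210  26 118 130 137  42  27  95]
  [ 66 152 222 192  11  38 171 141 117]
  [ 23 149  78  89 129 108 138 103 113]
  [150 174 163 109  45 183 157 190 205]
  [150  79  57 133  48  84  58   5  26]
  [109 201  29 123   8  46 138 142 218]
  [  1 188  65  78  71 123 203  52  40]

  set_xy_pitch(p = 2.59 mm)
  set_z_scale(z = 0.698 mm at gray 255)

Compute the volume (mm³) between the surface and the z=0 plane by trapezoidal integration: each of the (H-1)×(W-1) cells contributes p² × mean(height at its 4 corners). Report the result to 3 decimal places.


152.825

height_mm = gray/255 × 0.698; cell vol = 2.59² × mean(4 corners)
unit = 2.59² × 0.698 / (4×255) = 0.00459044 mm³ per gray-sum
row 0: Σ corner-gray over 8 cells = 3966  → 18.2057
row 1: Σ corner-gray over 8 cells = 4505  → 20.6800
row 2: Σ corner-gray over 8 cells = 3739  → 17.1637
row 3: Σ corner-gray over 8 cells = 3592  → 16.4889
row 4: Σ corner-gray over 8 cells = 3761  → 17.2647
row 5: Σ corner-gray over 8 cells = 4121  → 18.9172
row 6: Σ corner-gray over 8 cells = 3501  → 16.0711
row 7: Σ corner-gray over 8 cells = 2805  → 12.8762
row 8: Σ corner-gray over 8 cells = 3302  → 15.1576
Σ rows: total corner-gray = 33292  → 152.8251 mm³


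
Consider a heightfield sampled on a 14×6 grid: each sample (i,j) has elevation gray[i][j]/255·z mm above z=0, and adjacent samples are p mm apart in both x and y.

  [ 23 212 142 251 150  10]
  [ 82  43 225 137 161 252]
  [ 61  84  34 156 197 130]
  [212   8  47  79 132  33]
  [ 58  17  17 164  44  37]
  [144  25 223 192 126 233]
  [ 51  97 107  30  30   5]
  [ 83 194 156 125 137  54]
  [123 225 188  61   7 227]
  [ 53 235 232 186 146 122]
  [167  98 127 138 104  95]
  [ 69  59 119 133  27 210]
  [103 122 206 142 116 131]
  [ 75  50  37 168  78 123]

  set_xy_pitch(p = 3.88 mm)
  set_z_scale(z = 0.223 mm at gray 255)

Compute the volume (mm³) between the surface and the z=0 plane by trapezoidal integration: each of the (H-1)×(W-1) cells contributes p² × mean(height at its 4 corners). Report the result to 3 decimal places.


100.414

height_mm = gray/255 × 0.223; cell vol = 3.88² × mean(4 corners)
unit = 3.88² × 0.223 / (4×255) = 0.00329131 mm³ per gray-sum
row 0: Σ corner-gray over 5 cells = 3009  → 9.9035
row 1: Σ corner-gray over 5 cells = 2599  → 8.5541
row 2: Σ corner-gray over 5 cells = 1910  → 6.2864
row 3: Σ corner-gray over 5 cells = 1356  → 4.4630
row 4: Σ corner-gray over 5 cells = 2088  → 6.8722
row 5: Σ corner-gray over 5 cells = 2093  → 6.8887
row 6: Σ corner-gray over 5 cells = 1945  → 6.4016
row 7: Σ corner-gray over 5 cells = 2673  → 8.7977
row 8: Σ corner-gray over 5 cells = 3085  → 10.1537
row 9: Σ corner-gray over 5 cells = 2969  → 9.7719
row 10: Σ corner-gray over 5 cells = 2151  → 7.0796
row 11: Σ corner-gray over 5 cells = 2361  → 7.7708
row 12: Σ corner-gray over 5 cells = 2270  → 7.4713
Σ rows: total corner-gray = 30509  → 100.4144 mm³


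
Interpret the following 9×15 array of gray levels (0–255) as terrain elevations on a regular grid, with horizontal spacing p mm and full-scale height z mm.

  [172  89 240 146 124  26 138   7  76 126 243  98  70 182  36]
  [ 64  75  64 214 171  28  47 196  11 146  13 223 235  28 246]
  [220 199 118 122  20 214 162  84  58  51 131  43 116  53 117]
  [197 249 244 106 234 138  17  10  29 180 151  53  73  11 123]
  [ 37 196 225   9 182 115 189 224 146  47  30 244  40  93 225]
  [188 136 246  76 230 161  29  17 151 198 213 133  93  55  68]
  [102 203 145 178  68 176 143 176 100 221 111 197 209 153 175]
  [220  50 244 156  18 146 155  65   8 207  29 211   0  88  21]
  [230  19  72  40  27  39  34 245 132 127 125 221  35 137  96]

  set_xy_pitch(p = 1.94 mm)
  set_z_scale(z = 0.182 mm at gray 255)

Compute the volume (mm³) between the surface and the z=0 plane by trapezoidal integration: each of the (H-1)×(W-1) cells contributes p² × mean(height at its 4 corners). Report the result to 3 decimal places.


height_mm = gray/255 × 0.182; cell vol = 1.94² × mean(4 corners)
unit = 1.94² × 0.182 / (4×255) = 0.000671544 mm³ per gray-sum
row 0: Σ corner-gray over 14 cells = 6550  → 4.3986
row 1: Σ corner-gray over 14 cells = 6291  → 4.2247
row 2: Σ corner-gray over 14 cells = 6389  → 4.2905
row 3: Σ corner-gray over 14 cells = 7052  → 4.7357
row 4: Σ corner-gray over 14 cells = 7474  → 5.0191
row 5: Σ corner-gray over 14 cells = 8169  → 5.4858
row 6: Σ corner-gray over 14 cells = 7432  → 4.9909
row 7: Σ corner-gray over 14 cells = 5827  → 3.9131
Σ rows: total corner-gray = 55184  → 37.0585 mm³

37.059


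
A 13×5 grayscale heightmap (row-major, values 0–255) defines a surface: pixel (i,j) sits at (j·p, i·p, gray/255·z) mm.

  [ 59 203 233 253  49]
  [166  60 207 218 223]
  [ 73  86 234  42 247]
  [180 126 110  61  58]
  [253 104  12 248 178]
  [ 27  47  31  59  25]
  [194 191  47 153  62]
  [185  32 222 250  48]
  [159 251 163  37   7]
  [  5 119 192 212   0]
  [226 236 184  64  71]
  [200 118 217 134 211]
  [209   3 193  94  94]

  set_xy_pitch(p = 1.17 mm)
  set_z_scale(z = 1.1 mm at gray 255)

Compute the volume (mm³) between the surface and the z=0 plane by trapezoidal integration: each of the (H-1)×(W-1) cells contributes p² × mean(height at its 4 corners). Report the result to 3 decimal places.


height_mm = gray/255 × 1.1; cell vol = 1.17² × mean(4 corners)
unit = 1.17² × 1.1 / (4×255) = 0.00147626 mm³ per gray-sum
row 0: Σ corner-gray over 4 cells = 2845  → 4.2000
row 1: Σ corner-gray over 4 cells = 2403  → 3.5475
row 2: Σ corner-gray over 4 cells = 1876  → 2.7695
row 3: Σ corner-gray over 4 cells = 1991  → 2.9392
row 4: Σ corner-gray over 4 cells = 1485  → 2.1923
row 5: Σ corner-gray over 4 cells = 1364  → 2.0136
row 6: Σ corner-gray over 4 cells = 2279  → 3.3644
row 7: Σ corner-gray over 4 cells = 2309  → 3.4087
row 8: Σ corner-gray over 4 cells = 2119  → 3.1282
row 9: Σ corner-gray over 4 cells = 2316  → 3.4190
row 10: Σ corner-gray over 4 cells = 2614  → 3.8590
row 11: Σ corner-gray over 4 cells = 2232  → 3.2950
Σ rows: total corner-gray = 25833  → 38.1363 mm³

38.136


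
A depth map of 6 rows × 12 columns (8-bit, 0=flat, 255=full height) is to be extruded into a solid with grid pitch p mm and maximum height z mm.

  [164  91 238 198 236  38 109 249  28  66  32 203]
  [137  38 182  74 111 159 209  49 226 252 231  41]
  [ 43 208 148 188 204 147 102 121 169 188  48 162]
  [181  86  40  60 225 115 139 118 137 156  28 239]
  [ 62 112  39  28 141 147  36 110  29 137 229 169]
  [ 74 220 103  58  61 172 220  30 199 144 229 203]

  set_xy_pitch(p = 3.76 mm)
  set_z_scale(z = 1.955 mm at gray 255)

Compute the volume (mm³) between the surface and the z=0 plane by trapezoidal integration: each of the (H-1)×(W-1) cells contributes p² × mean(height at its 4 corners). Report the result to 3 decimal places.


780.883

height_mm = gray/255 × 1.955; cell vol = 3.76² × mean(4 corners)
unit = 3.76² × 1.955 / (4×255) = 0.0270971 mm³ per gray-sum
row 0: Σ corner-gray over 11 cells = 6177  → 167.3786
row 1: Σ corner-gray over 11 cells = 6491  → 175.8871
row 2: Σ corner-gray over 11 cells = 5879  → 159.3037
row 3: Σ corner-gray over 11 cells = 4875  → 132.0982
row 4: Σ corner-gray over 11 cells = 5396  → 146.2158
Σ rows: total corner-gray = 28818  → 780.8833 mm³


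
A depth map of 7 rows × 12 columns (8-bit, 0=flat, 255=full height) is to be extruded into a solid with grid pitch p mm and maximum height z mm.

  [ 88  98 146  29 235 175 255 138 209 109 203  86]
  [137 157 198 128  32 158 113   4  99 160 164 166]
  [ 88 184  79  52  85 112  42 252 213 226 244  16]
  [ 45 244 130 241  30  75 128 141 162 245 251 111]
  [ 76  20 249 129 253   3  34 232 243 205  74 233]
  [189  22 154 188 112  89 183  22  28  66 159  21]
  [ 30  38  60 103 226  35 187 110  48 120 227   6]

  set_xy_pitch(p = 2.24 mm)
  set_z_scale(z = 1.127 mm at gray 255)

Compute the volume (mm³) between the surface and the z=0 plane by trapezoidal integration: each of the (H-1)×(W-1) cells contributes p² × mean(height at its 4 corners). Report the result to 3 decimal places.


194.770

height_mm = gray/255 × 1.127; cell vol = 2.24² × mean(4 corners)
unit = 2.24² × 1.127 / (4×255) = 0.00554396 mm³ per gray-sum
row 0: Σ corner-gray over 11 cells = 6097  → 33.8015
row 1: Σ corner-gray over 11 cells = 5811  → 32.2159
row 2: Σ corner-gray over 11 cells = 6532  → 36.2131
row 3: Σ corner-gray over 11 cells = 6643  → 36.8285
row 4: Σ corner-gray over 11 cells = 5449  → 30.2090
row 5: Σ corner-gray over 11 cells = 4600  → 25.5022
Σ rows: total corner-gray = 35132  → 194.7703 mm³


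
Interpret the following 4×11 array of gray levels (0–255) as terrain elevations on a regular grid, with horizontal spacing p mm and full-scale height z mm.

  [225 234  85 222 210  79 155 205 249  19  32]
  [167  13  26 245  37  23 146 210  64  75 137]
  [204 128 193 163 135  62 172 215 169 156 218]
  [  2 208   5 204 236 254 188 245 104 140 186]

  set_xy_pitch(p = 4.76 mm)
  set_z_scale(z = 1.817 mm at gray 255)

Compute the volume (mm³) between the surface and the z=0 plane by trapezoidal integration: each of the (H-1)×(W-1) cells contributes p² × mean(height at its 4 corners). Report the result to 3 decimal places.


682.475

height_mm = gray/255 × 1.817; cell vol = 4.76² × mean(4 corners)
unit = 4.76² × 1.817 / (4×255) = 0.0403616 mm³ per gray-sum
row 0: Σ corner-gray over 10 cells = 5155  → 208.0642
row 1: Σ corner-gray over 10 cells = 5190  → 209.4768
row 2: Σ corner-gray over 10 cells = 6564  → 264.9337
Σ rows: total corner-gray = 16909  → 682.4747 mm³


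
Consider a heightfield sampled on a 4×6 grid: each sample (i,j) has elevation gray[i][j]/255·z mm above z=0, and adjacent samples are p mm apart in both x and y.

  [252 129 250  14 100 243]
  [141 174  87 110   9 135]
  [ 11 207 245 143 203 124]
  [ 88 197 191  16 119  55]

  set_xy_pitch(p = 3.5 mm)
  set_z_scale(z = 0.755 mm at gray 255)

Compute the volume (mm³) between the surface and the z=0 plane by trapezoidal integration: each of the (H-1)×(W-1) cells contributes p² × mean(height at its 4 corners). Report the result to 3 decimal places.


74.389

height_mm = gray/255 × 0.755; cell vol = 3.5² × mean(4 corners)
unit = 3.5² × 0.755 / (4×255) = 0.0090674 mm³ per gray-sum
row 0: Σ corner-gray over 5 cells = 2517  → 22.8227
row 1: Σ corner-gray over 5 cells = 2767  → 25.0895
row 2: Σ corner-gray over 5 cells = 2920  → 26.4768
Σ rows: total corner-gray = 8204  → 74.3890 mm³


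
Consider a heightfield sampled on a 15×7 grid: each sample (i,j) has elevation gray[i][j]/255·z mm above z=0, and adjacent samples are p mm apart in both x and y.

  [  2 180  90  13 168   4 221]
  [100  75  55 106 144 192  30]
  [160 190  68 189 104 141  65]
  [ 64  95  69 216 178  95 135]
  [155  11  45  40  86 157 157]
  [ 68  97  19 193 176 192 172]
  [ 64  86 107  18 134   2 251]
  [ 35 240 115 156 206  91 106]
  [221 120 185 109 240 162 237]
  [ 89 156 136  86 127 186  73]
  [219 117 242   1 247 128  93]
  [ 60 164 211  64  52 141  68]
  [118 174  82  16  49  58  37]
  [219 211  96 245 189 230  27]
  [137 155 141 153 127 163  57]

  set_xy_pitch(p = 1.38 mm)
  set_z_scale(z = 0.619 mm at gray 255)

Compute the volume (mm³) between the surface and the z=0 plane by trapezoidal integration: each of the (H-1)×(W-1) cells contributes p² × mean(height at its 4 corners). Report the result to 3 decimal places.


48.654

height_mm = gray/255 × 0.619; cell vol = 1.38² × mean(4 corners)
unit = 1.38² × 0.619 / (4×255) = 0.00115571 mm³ per gray-sum
row 0: Σ corner-gray over 6 cells = 2407  → 2.7818
row 1: Σ corner-gray over 6 cells = 2883  → 3.3319
row 2: Σ corner-gray over 6 cells = 3114  → 3.5989
row 3: Σ corner-gray over 6 cells = 2495  → 2.8835
row 4: Σ corner-gray over 6 cells = 2584  → 2.9864
row 5: Σ corner-gray over 6 cells = 2603  → 3.0083
row 6: Σ corner-gray over 6 cells = 2766  → 3.1967
row 7: Σ corner-gray over 6 cells = 3847  → 4.4460
row 8: Σ corner-gray over 6 cells = 3634  → 4.1998
row 9: Σ corner-gray over 6 cells = 3326  → 3.8439
row 10: Σ corner-gray over 6 cells = 3174  → 3.6682
row 11: Σ corner-gray over 6 cells = 2305  → 2.6639
row 12: Σ corner-gray over 6 cells = 3101  → 3.5839
row 13: Σ corner-gray over 6 cells = 3860  → 4.4610
Σ rows: total corner-gray = 42099  → 48.6542 mm³
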